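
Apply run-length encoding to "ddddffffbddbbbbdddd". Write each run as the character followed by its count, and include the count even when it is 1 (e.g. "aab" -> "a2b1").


String: "ddddffffbddbbbbdddd"
Scanning for consecutive runs:
  'd' x 4
  'f' x 4
  'b' x 1
  'd' x 2
  'b' x 4
  'd' x 4
RLE = "d4f4b1d2b4d4"


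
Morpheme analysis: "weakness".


Word: "weakness"
Morphemes: weak / -ness
Each morpheme carries meaning
= 2 morphemes


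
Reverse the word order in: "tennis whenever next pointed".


Original: "tennis whenever next pointed"
Words (1..n): tennis | whenever | next | pointed
Reversed (n..1): pointed | next | whenever | tennis
Result = "pointed next whenever tennis"


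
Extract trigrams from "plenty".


Word: "plenty" (length 6)
Number of trigrams = 6 - 3 + 1 = 4
  Position 0: "ple"
  Position 1: "len"
  Position 2: "ent"
  Position 3: "nty"
Trigrams = "ple", "len", "ent", "nty"


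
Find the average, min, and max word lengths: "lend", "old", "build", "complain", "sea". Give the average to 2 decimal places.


Lengths: "lend"=4, "old"=3, "build"=5, "complain"=8, "sea"=3
Sum = 23, Count = 5
Average = 23/5 = 4.60
= avg=4.60, min=3, max=8


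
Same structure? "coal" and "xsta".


Pattern of "coal": [0, 1, 2, 3]
Pattern of "xsta": [0, 1, 2, 3]
Patterns match
Same pattern = Yes


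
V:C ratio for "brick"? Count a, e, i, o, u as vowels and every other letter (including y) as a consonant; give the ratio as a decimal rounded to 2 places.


Word: "brick"
Vowels (a,e,i,o,u): 1
Consonants: 4
Ratio = 1/4
= 0.25


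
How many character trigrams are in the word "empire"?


Word: "empire" (length 6)
Number of 3-grams = length - 3 + 1 = 6 - 3 + 1
= 4


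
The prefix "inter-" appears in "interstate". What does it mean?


Prefix: inter-
Example: interstate = inter- + state
Meaning = between


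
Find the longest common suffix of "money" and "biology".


Word 1: "money"
Word 2: "biology"
Comparing from end:
  Pos -1: 'y' == 'y'
  Pos -2: 'e' != 'g' (stop)
LCS = "y" (length 1)


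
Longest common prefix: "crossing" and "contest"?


Word 1: "crossing"
Word 2: "contest"
Comparing from start:
  Pos 0: 'c' == 'c'
  Pos 1: 'r' != 'o' (stop)
LCP = "c" (length 1)


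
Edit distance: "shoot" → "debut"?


Word 1: "shoot" (length 5)
Word 2: "debut" (length 5)
One optimal edit sequence (insert/delete/substitute each cost 1):
  1. substitute 's' -> 'd'  (+1)
  2. substitute 'h' -> 'e'  (+1)
  3. substitute 'o' -> 'b'  (+1)
  4. substitute 'o' -> 'u'  (+1)
  5. keep 't'
Total edit operations: 4
Edit distance = 4


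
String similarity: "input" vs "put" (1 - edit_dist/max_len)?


Word 1: "input" (length 5)
Word 2: "put" (length 3)
One optimal edit sequence:
  1. delete 'i'  (+1)
  2. delete 'n'  (+1)
  3. keep 'p'
  4. keep 'u'
  5. keep 't'
Edit distance = 2
Max length = max(5, 3) = 5
Similarity = 1 - 2/5
= 0.6000


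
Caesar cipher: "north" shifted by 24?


Word: "north"
Shift: 24
Each letter → (letter + shift) mod 26:
  'n' (13) + 24 = 11 → 'l'
  'o' (14) + 24 = 12 → 'm'
  'r' (17) + 24 = 15 → 'p'
  't' (19) + 24 = 17 → 'r'
  'h' (7) + 24 = 5 → 'f'
Result = "lmprf"


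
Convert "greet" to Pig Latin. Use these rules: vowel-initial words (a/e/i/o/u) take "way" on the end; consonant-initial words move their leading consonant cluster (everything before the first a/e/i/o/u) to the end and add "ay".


Word: "greet"
Starts with consonant(s) → move to end, add 'ay'
Consonant cluster: "gr"
Pig Latin = "eetgray"


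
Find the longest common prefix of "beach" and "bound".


Word 1: "beach"
Word 2: "bound"
Comparing from start:
  Pos 0: 'b' == 'b'
  Pos 1: 'e' != 'o' (stop)
LCP = "b" (length 1)


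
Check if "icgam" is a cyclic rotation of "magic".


Word: "magic", Candidate: "icgam"
Method: check if candidate is substring of word+word
"magicmagic" contains "icgam"? No
Is rotation = No


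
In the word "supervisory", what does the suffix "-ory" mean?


Suffix: -ory
Example: supervisory (supervise + -ory, with a spelling change)
Meaning = relating to / place for


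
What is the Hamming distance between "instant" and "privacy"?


Comparing character by character (same length = 7):
  Pos 0: 'i' vs 'p' !=
  Pos 1: 'n' vs 'r' !=
  Pos 2: 's' vs 'i' !=
  Pos 3: 't' vs 'v' !=
  Pos 4: 'a' vs 'a' =
  Pos 5: 'n' vs 'c' !=
  Pos 6: 't' vs 'y' !=
Hamming distance = 6


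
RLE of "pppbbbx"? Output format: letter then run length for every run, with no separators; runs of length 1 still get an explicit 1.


String: "pppbbbx"
Scanning for consecutive runs:
  'p' x 3
  'b' x 3
  'x' x 1
RLE = "p3b3x1"


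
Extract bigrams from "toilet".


Word: "toilet" (length 6)
Number of bigrams = 6 - 2 + 1 = 5
  Position 0: "to"
  Position 1: "oi"
  Position 2: "il"
  Position 3: "le"
  Position 4: "et"
Bigrams = "to", "oi", "il", "le", "et"


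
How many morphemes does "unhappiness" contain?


Word: "unhappiness"
Morphemes: un- | happi | -ness
Each morpheme carries meaning
= 3 morphemes


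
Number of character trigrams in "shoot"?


Word: "shoot" (length 5)
Number of 3-grams = length - 3 + 1 = 5 - 3 + 1
= 3


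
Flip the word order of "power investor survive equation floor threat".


Original: "power investor survive equation floor threat"
Words (1..n): power | investor | survive | equation | floor | threat
Reversed (n..1): threat | floor | equation | survive | investor | power
Result = "threat floor equation survive investor power"


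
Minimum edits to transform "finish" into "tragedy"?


Word 1: "finish" (length 6)
Word 2: "tragedy" (length 7)
One optimal edit sequence (insert/delete/substitute each cost 1):
  1. insert 't'  (+1)
  2. substitute 'f' -> 'r'  (+1)
  3. substitute 'i' -> 'a'  (+1)
  4. substitute 'n' -> 'g'  (+1)
  5. substitute 'i' -> 'e'  (+1)
  6. substitute 's' -> 'd'  (+1)
  7. substitute 'h' -> 'y'  (+1)
Total edit operations: 7
Edit distance = 7


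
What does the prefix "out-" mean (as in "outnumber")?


Prefix: out-
Example: outnumber (out- + number)
Meaning = surpass


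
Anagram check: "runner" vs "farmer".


Word 1: "runner" → sorted: ennrru
Word 2: "farmer" → sorted: aefmrr
Same letters? ennrru != aefmrr
Anagram = No


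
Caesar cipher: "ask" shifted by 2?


Word: "ask"
Shift: 2
Each letter → (letter + shift) mod 26:
  'a' (0) + 2 = 2 → 'c'
  's' (18) + 2 = 20 → 'u'
  'k' (10) + 2 = 12 → 'm'
Result = "cum"


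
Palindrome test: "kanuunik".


Word: "kanuunik"
Reversed: "kinuunak"
Forward == Backward? kanuunik != kinuunak
Palindrome = No


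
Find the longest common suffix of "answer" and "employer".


Word 1: "answer"
Word 2: "employer"
Comparing from end:
  Pos -1: 'r' == 'r'
  Pos -2: 'e' == 'e'
  Pos -3: 'w' != 'y' (stop)
LCS = "er" (length 2)


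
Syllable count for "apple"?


Word: "apple"
Syllable breakdown: ap / ple
Counting: 2 parts
= 2 syllables


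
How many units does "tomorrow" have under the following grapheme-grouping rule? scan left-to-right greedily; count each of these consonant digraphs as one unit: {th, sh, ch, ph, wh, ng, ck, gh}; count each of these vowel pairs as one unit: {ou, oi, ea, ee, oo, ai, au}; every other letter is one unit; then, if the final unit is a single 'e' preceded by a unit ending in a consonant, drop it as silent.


Word: "tomorrow" (8 letters)
Left-to-right scan:
  1. 't' (letter)
  2. 'o' (letter)
  3. 'm' (letter)
  4. 'o' (letter)
  5. 'r' (letter)
  6. 'r' (letter)
  7. 'o' (letter)
  8. 'w' (letter)
Units from scan: 8
Sound units = 8 units


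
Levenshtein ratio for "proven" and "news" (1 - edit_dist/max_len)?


Word 1: "proven" (length 6)
Word 2: "news" (length 4)
One optimal edit sequence:
  1. delete 'p'  (+1)
  2. delete 'r'  (+1)
  3. substitute 'o' -> 'n'  (+1)
  4. substitute 'v' -> 'e'  (+1)
  5. substitute 'e' -> 'w'  (+1)
  6. substitute 'n' -> 's'  (+1)
Edit distance = 6
Max length = max(6, 4) = 6
Similarity = 1 - 6/6
= 0.0000


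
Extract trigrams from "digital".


Word: "digital" (length 7)
Number of trigrams = 7 - 3 + 1 = 5
  Position 0: "dig"
  Position 1: "igi"
  Position 2: "git"
  Position 3: "ita"
  Position 4: "tal"
Trigrams = "dig", "igi", "git", "ita", "tal"


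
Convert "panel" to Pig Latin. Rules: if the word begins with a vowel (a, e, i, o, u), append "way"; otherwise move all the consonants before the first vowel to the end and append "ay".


Word: "panel"
Starts with consonant(s) → move to end, add 'ay'
Consonant cluster: "p"
Pig Latin = "anelpay"


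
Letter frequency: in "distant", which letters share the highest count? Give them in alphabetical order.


Word: "distant"
Letter counts:
  'a': 1
  'd': 1
  'i': 1
  'n': 1
  's': 1
  't': 2
Maximum count = 2
Most frequent = 't' (2 times each)


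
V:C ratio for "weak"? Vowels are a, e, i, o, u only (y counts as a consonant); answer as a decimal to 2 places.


Word: "weak"
Vowels (a,e,i,o,u): 2
Consonants: 2
Ratio = 2/2
= 1.00


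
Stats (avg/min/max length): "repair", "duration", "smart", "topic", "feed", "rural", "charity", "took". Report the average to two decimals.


Lengths: "repair"=6, "duration"=8, "smart"=5, "topic"=5, "feed"=4, "rural"=5, "charity"=7, "took"=4
Sum = 44, Count = 8
Average = 44/8 = 5.50
= avg=5.50, min=4, max=8


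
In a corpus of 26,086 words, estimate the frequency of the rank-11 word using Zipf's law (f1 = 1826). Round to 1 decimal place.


Zipf's law: f(r) = f(1) / r
f(1) = 1826
f(11) = 1826 / 11
= 166.0 occurrences


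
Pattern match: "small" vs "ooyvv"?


Pattern of "small": [0, 1, 2, 3, 3]
Pattern of "ooyvv": [0, 0, 1, 2, 2]
Patterns do not match
Same pattern = No


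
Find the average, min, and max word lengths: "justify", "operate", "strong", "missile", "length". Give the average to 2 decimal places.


Lengths: "justify"=7, "operate"=7, "strong"=6, "missile"=7, "length"=6
Sum = 33, Count = 5
Average = 33/5 = 6.60
= avg=6.60, min=6, max=7


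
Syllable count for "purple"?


Word: "purple"
Syllable breakdown: pur-ple
Counting: 2 parts
= 2 syllables


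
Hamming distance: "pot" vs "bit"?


Comparing character by character (same length = 3):
  Pos 0: 'p' vs 'b' !=
  Pos 1: 'o' vs 'i' !=
  Pos 2: 't' vs 't' =
Hamming distance = 2


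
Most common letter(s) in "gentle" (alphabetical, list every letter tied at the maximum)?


Word: "gentle"
Letter counts:
  'e': 2
  'g': 1
  'l': 1
  'n': 1
  't': 1
Maximum count = 2
Most frequent = 'e' (2 times each)


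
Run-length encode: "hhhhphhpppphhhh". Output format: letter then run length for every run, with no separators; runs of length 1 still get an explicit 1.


String: "hhhhphhpppphhhh"
Scanning for consecutive runs:
  'h' x 4
  'p' x 1
  'h' x 2
  'p' x 4
  'h' x 4
RLE = "h4p1h2p4h4"


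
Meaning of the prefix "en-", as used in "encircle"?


Prefix: en-
Example: encircle = en- + circle
Meaning = cause to / put into


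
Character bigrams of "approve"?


Word: "approve" (length 7)
Number of bigrams = 7 - 2 + 1 = 6
  Position 0: "ap"
  Position 1: "pp"
  Position 2: "pr"
  Position 3: "ro"
  Position 4: "ov"
  Position 5: "ve"
Bigrams = "ap", "pp", "pr", "ro", "ov", "ve"


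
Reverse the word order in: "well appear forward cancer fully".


Original: "well appear forward cancer fully"
Words (1..n): well | appear | forward | cancer | fully
Reversed (n..1): fully | cancer | forward | appear | well
Result = "fully cancer forward appear well"


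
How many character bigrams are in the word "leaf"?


Word: "leaf" (length 4)
Number of 2-grams = length - 2 + 1 = 4 - 2 + 1
= 3


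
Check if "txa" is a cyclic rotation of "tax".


Word: "tax", Candidate: "txa"
Method: check if candidate is substring of word+word
"taxtax" contains "txa"? No
Is rotation = No


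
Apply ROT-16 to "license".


Word: "license"
Shift: 16
Each letter → (letter + shift) mod 26:
  'l' (11) + 16 = 1 → 'b'
  'i' (8) + 16 = 24 → 'y'
  'c' (2) + 16 = 18 → 's'
  'e' (4) + 16 = 20 → 'u'
  'n' (13) + 16 = 3 → 'd'
  's' (18) + 16 = 8 → 'i'
  'e' (4) + 16 = 20 → 'u'
Result = "bysudiu"


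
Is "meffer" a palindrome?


Word: "meffer"
Reversed: "reffem"
Forward == Backward? meffer != reffem
Palindrome = No


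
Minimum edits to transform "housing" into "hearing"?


Word 1: "housing" (length 7)
Word 2: "hearing" (length 7)
One optimal edit sequence (insert/delete/substitute each cost 1):
  1. keep 'h'
  2. substitute 'o' -> 'e'  (+1)
  3. substitute 'u' -> 'a'  (+1)
  4. substitute 's' -> 'r'  (+1)
  5. keep 'i'
  6. keep 'n'
  7. keep 'g'
Total edit operations: 3
Edit distance = 3


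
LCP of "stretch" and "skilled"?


Word 1: "stretch"
Word 2: "skilled"
Comparing from start:
  Pos 0: 's' == 's'
  Pos 1: 't' != 'k' (stop)
LCP = "s" (length 1)


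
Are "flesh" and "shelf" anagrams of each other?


Word 1: "flesh" → sorted: efhls
Word 2: "shelf" → sorted: efhls
Same letters? efhls == efhls
Anagram = Yes


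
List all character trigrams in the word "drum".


Word: "drum" (length 4)
Number of trigrams = 4 - 3 + 1 = 2
  Position 0: "dru"
  Position 1: "rum"
Trigrams = "dru", "rum"


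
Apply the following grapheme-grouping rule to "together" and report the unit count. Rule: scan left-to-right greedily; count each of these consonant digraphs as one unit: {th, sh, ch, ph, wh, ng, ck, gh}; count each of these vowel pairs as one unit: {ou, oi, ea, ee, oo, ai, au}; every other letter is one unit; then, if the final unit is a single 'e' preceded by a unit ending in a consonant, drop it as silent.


Word: "together" (8 letters)
Left-to-right scan:
  (1) 't' (letter)
  (2) 'o' (letter)
  (3) 'g' (letter)
  (4) 'e' (letter)
  (5) 'th' (digraph)
  (6) 'e' (letter)
  (7) 'r' (letter)
Units from scan: 7
Sound units = 7 units


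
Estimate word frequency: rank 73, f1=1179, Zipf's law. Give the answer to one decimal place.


Zipf's law: f(r) = f(1) / r
f(1) = 1179
f(73) = 1179 / 73
= 16.2 occurrences


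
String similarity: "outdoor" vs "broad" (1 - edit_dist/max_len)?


Word 1: "outdoor" (length 7)
Word 2: "broad" (length 5)
One optimal edit sequence:
  1. delete 'o'  (+1)
  2. delete 'u'  (+1)
  3. substitute 't' -> 'b'  (+1)
  4. substitute 'd' -> 'r'  (+1)
  5. keep 'o'
  6. substitute 'o' -> 'a'  (+1)
  7. substitute 'r' -> 'd'  (+1)
Edit distance = 6
Max length = max(7, 5) = 7
Similarity = 1 - 6/7
= 0.1429


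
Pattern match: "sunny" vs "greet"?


Pattern of "sunny": [0, 1, 2, 2, 3]
Pattern of "greet": [0, 1, 2, 2, 3]
Patterns match
Same pattern = Yes


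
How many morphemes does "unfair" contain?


Word: "unfair"
Morphemes: un- / fair
Each morpheme carries meaning
= 2 morphemes


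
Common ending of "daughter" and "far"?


Word 1: "daughter"
Word 2: "far"
Comparing from end:
  Pos -1: 'r' == 'r'
  Pos -2: 'e' != 'a' (stop)
LCS = "r" (length 1)


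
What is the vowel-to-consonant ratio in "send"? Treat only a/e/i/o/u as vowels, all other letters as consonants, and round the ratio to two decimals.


Word: "send"
Vowels (a,e,i,o,u): 1
Consonants: 3
Ratio = 1/3
= 0.33


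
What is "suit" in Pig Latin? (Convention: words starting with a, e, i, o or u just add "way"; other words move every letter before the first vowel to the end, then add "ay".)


Word: "suit"
Starts with consonant(s) → move to end, add 'ay'
Consonant cluster: "s"
Pig Latin = "uitsay"


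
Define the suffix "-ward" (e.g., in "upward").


Suffix: -ward
Example: upward (up + -ward)
Meaning = in the direction of


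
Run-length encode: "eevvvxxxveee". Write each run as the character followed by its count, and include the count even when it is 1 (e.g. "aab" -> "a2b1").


String: "eevvvxxxveee"
Scanning for consecutive runs:
  'e' x 2
  'v' x 3
  'x' x 3
  'v' x 1
  'e' x 3
RLE = "e2v3x3v1e3"


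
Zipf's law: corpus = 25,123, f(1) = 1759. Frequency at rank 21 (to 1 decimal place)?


Zipf's law: f(r) = f(1) / r
f(1) = 1759
f(21) = 1759 / 21
= 83.8 occurrences


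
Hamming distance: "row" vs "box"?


Comparing character by character (same length = 3):
  Pos 0: 'r' vs 'b' !=
  Pos 1: 'o' vs 'o' =
  Pos 2: 'w' vs 'x' !=
Hamming distance = 2


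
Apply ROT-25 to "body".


Word: "body"
Shift: 25
Each letter → (letter + shift) mod 26:
  'b' (1) + 25 = 0 → 'a'
  'o' (14) + 25 = 13 → 'n'
  'd' (3) + 25 = 2 → 'c'
  'y' (24) + 25 = 23 → 'x'
Result = "ancx"


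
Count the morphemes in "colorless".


Word: "colorless"
Morphemes: color | -less
Each morpheme carries meaning
= 2 morphemes


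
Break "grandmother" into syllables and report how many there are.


Word: "grandmother"
Syllable breakdown: grand | moth | er
Counting: 3 parts
= 3 syllables


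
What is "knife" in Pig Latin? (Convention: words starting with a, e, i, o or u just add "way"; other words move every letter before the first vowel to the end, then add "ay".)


Word: "knife"
Starts with consonant(s) → move to end, add 'ay'
Consonant cluster: "kn"
Pig Latin = "ifeknay"


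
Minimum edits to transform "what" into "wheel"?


Word 1: "what" (length 4)
Word 2: "wheel" (length 5)
One optimal edit sequence (insert/delete/substitute each cost 1):
  1. keep 'w'
  2. keep 'h'
  3. insert 'e'  (+1)
  4. substitute 'a' -> 'e'  (+1)
  5. substitute 't' -> 'l'  (+1)
Total edit operations: 3
Edit distance = 3


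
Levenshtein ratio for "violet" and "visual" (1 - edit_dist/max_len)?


Word 1: "violet" (length 6)
Word 2: "visual" (length 6)
One optimal edit sequence:
  1. keep 'v'
  2. keep 'i'
  3. substitute 'o' -> 's'  (+1)
  4. substitute 'l' -> 'u'  (+1)
  5. substitute 'e' -> 'a'  (+1)
  6. substitute 't' -> 'l'  (+1)
Edit distance = 4
Max length = max(6, 6) = 6
Similarity = 1 - 4/6
= 0.3333


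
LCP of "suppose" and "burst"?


Word 1: "suppose"
Word 2: "burst"
Comparing from start:
  Pos 0: 's' != 'b' (stop)
LCP = "" (length 0)


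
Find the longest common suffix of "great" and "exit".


Word 1: "great"
Word 2: "exit"
Comparing from end:
  Pos -1: 't' == 't'
  Pos -2: 'a' != 'i' (stop)
LCS = "t" (length 1)


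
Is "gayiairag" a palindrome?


Word: "gayiairag"
Reversed: "gariaiyag"
Forward == Backward? gayiairag != gariaiyag
Palindrome = No


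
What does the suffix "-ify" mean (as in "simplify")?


Suffix: -ify
Example: simplify (simple + -ify, with a spelling change)
Meaning = to make


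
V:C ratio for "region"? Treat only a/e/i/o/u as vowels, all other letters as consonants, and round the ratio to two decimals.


Word: "region"
Vowels (a,e,i,o,u): 3
Consonants: 3
Ratio = 3/3
= 1.00


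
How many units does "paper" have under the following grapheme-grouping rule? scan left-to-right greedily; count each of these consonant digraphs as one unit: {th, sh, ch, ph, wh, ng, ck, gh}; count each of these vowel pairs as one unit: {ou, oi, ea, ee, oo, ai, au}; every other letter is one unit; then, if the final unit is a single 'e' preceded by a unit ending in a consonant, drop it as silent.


Word: "paper" (5 letters)
Left-to-right scan:
  (1) 'p' (letter)
  (2) 'a' (letter)
  (3) 'p' (letter)
  (4) 'e' (letter)
  (5) 'r' (letter)
Units from scan: 5
Sound units = 5 units


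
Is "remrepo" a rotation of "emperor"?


Word: "emperor", Candidate: "remrepo"
Method: check if candidate is substring of word+word
"emperoremperor" contains "remrepo"? No
Is rotation = No


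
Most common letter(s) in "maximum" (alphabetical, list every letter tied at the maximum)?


Word: "maximum"
Letter counts:
  'a': 1
  'i': 1
  'm': 3
  'u': 1
  'x': 1
Maximum count = 3
Most frequent = 'm' (3 times each)


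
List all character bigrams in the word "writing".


Word: "writing" (length 7)
Number of bigrams = 7 - 2 + 1 = 6
  Position 0: "wr"
  Position 1: "ri"
  Position 2: "it"
  Position 3: "ti"
  Position 4: "in"
  Position 5: "ng"
Bigrams = "wr", "ri", "it", "ti", "in", "ng"


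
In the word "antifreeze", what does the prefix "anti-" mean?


Prefix: anti-
Example: antifreeze = anti- + freeze
Meaning = against


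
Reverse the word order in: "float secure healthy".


Original: "float secure healthy"
Words (1..n): float | secure | healthy
Reversed (n..1): healthy | secure | float
Result = "healthy secure float"


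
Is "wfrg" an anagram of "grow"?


Word 1: "grow" → sorted: gorw
Word 2: "wfrg" → sorted: fgrw
Same letters? gorw != fgrw
Anagram = No


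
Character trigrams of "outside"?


Word: "outside" (length 7)
Number of trigrams = 7 - 3 + 1 = 5
  Position 0: "out"
  Position 1: "uts"
  Position 2: "tsi"
  Position 3: "sid"
  Position 4: "ide"
Trigrams = "out", "uts", "tsi", "sid", "ide"


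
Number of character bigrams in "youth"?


Word: "youth" (length 5)
Number of 2-grams = length - 2 + 1 = 5 - 2 + 1
= 4


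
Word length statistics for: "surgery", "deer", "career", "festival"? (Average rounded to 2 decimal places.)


Lengths: "surgery"=7, "deer"=4, "career"=6, "festival"=8
Sum = 25, Count = 4
Average = 25/4 = 6.25
= avg=6.25, min=4, max=8


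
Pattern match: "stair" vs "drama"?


Pattern of "stair": [0, 1, 2, 3, 4]
Pattern of "drama": [0, 1, 2, 3, 2]
Patterns do not match
Same pattern = No


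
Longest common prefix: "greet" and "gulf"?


Word 1: "greet"
Word 2: "gulf"
Comparing from start:
  Pos 0: 'g' == 'g'
  Pos 1: 'r' != 'u' (stop)
LCP = "g" (length 1)


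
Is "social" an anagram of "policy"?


Word 1: "policy" → sorted: cilopy
Word 2: "social" → sorted: acilos
Same letters? cilopy != acilos
Anagram = No


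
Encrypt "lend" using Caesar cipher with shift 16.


Word: "lend"
Shift: 16
Each letter → (letter + shift) mod 26:
  'l' (11) + 16 = 1 → 'b'
  'e' (4) + 16 = 20 → 'u'
  'n' (13) + 16 = 3 → 'd'
  'd' (3) + 16 = 19 → 't'
Result = "budt"


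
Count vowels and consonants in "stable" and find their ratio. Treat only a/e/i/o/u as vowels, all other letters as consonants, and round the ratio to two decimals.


Word: "stable"
Vowels (a,e,i,o,u): 2
Consonants: 4
Ratio = 2/4
= 0.50


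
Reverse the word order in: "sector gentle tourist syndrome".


Original: "sector gentle tourist syndrome"
Words (1..n): sector | gentle | tourist | syndrome
Reversed (n..1): syndrome | tourist | gentle | sector
Result = "syndrome tourist gentle sector"


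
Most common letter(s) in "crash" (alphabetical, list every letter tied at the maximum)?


Word: "crash"
Letter counts:
  'a': 1
  'c': 1
  'h': 1
  'r': 1
  's': 1
Maximum count = 1
Most frequent = 'a', 'c', 'h', 'r', 's' (1 time each)


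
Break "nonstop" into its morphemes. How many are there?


Word: "nonstop"
Morphemes: non- / stop
Each morpheme carries meaning
= 2 morphemes


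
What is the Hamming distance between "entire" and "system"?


Comparing character by character (same length = 6):
  Pos 0: 'e' vs 's' !=
  Pos 1: 'n' vs 'y' !=
  Pos 2: 't' vs 's' !=
  Pos 3: 'i' vs 't' !=
  Pos 4: 'r' vs 'e' !=
  Pos 5: 'e' vs 'm' !=
Hamming distance = 6


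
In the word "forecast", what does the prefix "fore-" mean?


Prefix: fore-
As in: forecast -> fore- + cast
Meaning = before


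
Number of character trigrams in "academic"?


Word: "academic" (length 8)
Number of 3-grams = length - 3 + 1 = 8 - 3 + 1
= 6


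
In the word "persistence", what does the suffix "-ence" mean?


Suffix: -ence
Example: persistence (persist + -ence)
Meaning = state of


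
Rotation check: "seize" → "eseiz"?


Word: "seize", Candidate: "eseiz"
Method: check if candidate is substring of word+word
"seizeseize" contains "eseiz"? Yes
Is rotation = Yes


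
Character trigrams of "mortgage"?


Word: "mortgage" (length 8)
Number of trigrams = 8 - 3 + 1 = 6
  Position 0: "mor"
  Position 1: "ort"
  Position 2: "rtg"
  Position 3: "tga"
  Position 4: "gag"
  Position 5: "age"
Trigrams = "mor", "ort", "rtg", "tga", "gag", "age"


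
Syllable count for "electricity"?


Word: "electricity"
Syllable breakdown: e · lec · tric · i · ty
Counting: 5 parts
= 5 syllables


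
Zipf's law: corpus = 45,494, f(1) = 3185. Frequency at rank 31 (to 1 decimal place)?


Zipf's law: f(r) = f(1) / r
f(1) = 3185
f(31) = 3185 / 31
= 102.7 occurrences


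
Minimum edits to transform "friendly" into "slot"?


Word 1: "friendly" (length 8)
Word 2: "slot" (length 4)
One optimal edit sequence (insert/delete/substitute each cost 1):
  1. delete 'f'  (+1)
  2. delete 'r'  (+1)
  3. delete 'i'  (+1)
  4. delete 'e'  (+1)
  5. substitute 'n' -> 's'  (+1)
  6. substitute 'd' -> 'l'  (+1)
  7. substitute 'l' -> 'o'  (+1)
  8. substitute 'y' -> 't'  (+1)
Total edit operations: 8
Edit distance = 8


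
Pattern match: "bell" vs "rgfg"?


Pattern of "bell": [0, 1, 2, 2]
Pattern of "rgfg": [0, 1, 2, 1]
Patterns do not match
Same pattern = No


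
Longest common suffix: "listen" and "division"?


Word 1: "listen"
Word 2: "division"
Comparing from end:
  Pos -1: 'n' == 'n'
  Pos -2: 'e' != 'o' (stop)
LCS = "n" (length 1)


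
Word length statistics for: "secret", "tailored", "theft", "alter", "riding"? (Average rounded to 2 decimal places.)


Lengths: "secret"=6, "tailored"=8, "theft"=5, "alter"=5, "riding"=6
Sum = 30, Count = 5
Average = 30/5 = 6.00
= avg=6.00, min=5, max=8


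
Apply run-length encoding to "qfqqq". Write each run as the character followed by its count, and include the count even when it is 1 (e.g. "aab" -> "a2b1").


String: "qfqqq"
Scanning for consecutive runs:
  'q' x 1
  'f' x 1
  'q' x 3
RLE = "q1f1q3"


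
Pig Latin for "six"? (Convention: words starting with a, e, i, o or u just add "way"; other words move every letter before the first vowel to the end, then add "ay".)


Word: "six"
Starts with consonant(s) → move to end, add 'ay'
Consonant cluster: "s"
Pig Latin = "ixsay"


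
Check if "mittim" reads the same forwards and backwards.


Word: "mittim"
Reversed: "mittim"
Forward == Backward? mittim == mittim
Palindrome = Yes


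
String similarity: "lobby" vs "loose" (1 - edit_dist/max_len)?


Word 1: "lobby" (length 5)
Word 2: "loose" (length 5)
One optimal edit sequence:
  1. keep 'l'
  2. keep 'o'
  3. substitute 'b' -> 'o'  (+1)
  4. substitute 'b' -> 's'  (+1)
  5. substitute 'y' -> 'e'  (+1)
Edit distance = 3
Max length = max(5, 5) = 5
Similarity = 1 - 3/5
= 0.4000


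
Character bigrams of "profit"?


Word: "profit" (length 6)
Number of bigrams = 6 - 2 + 1 = 5
  Position 0: "pr"
  Position 1: "ro"
  Position 2: "of"
  Position 3: "fi"
  Position 4: "it"
Bigrams = "pr", "ro", "of", "fi", "it"


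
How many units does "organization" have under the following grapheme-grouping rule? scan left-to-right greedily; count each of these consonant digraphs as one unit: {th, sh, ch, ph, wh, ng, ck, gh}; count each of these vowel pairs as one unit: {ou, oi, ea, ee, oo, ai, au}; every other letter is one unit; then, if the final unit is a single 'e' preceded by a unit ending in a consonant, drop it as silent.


Word: "organization" (12 letters)
Left-to-right scan:
  1. 'o' (letter)
  2. 'r' (letter)
  3. 'g' (letter)
  4. 'a' (letter)
  5. 'n' (letter)
  6. 'i' (letter)
  7. 'z' (letter)
  8. 'a' (letter)
  9. 't' (letter)
  10. 'i' (letter)
  11. 'o' (letter)
  12. 'n' (letter)
Units from scan: 12
Sound units = 12 units


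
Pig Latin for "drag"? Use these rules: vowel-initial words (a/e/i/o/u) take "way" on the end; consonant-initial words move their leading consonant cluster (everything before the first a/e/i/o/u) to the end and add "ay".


Word: "drag"
Starts with consonant(s) → move to end, add 'ay'
Consonant cluster: "dr"
Pig Latin = "agdray"


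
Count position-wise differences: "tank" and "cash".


Comparing character by character (same length = 4):
  Pos 0: 't' vs 'c' !=
  Pos 1: 'a' vs 'a' =
  Pos 2: 'n' vs 's' !=
  Pos 3: 'k' vs 'h' !=
Hamming distance = 3


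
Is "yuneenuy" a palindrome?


Word: "yuneenuy"
Reversed: "yuneenuy"
Forward == Backward? yuneenuy == yuneenuy
Palindrome = Yes


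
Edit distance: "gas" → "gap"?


Word 1: "gas" (length 3)
Word 2: "gap" (length 3)
One optimal edit sequence (insert/delete/substitute each cost 1):
  1. keep 'g'
  2. keep 'a'
  3. substitute 's' -> 'p'  (+1)
Total edit operations: 1
Edit distance = 1


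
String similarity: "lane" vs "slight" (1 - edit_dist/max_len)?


Word 1: "lane" (length 4)
Word 2: "slight" (length 6)
One optimal edit sequence:
  1. insert 's'  (+1)
  2. keep 'l'
  3. insert 'i'  (+1)
  4. substitute 'a' -> 'g'  (+1)
  5. substitute 'n' -> 'h'  (+1)
  6. substitute 'e' -> 't'  (+1)
Edit distance = 5
Max length = max(4, 6) = 6
Similarity = 1 - 5/6
= 0.1667


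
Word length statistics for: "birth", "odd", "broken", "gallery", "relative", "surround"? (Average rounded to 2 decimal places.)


Lengths: "birth"=5, "odd"=3, "broken"=6, "gallery"=7, "relative"=8, "surround"=8
Sum = 37, Count = 6
Average = 37/6 = 6.17
= avg=6.17, min=3, max=8


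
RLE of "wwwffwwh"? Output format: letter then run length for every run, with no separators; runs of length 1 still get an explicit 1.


String: "wwwffwwh"
Scanning for consecutive runs:
  'w' x 3
  'f' x 2
  'w' x 2
  'h' x 1
RLE = "w3f2w2h1"


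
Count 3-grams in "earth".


Word: "earth" (length 5)
Number of 3-grams = length - 3 + 1 = 5 - 3 + 1
= 3


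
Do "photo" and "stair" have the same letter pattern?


Pattern of "photo": [0, 1, 2, 3, 2]
Pattern of "stair": [0, 1, 2, 3, 4]
Patterns do not match
Same pattern = No


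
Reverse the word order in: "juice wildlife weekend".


Original: "juice wildlife weekend"
Words (1..n): juice | wildlife | weekend
Reversed (n..1): weekend | wildlife | juice
Result = "weekend wildlife juice"


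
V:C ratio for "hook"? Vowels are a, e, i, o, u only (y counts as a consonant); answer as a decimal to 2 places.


Word: "hook"
Vowels (a,e,i,o,u): 2
Consonants: 2
Ratio = 2/2
= 1.00


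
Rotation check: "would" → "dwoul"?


Word: "would", Candidate: "dwoul"
Method: check if candidate is substring of word+word
"wouldwould" contains "dwoul"? Yes
Is rotation = Yes


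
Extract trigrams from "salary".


Word: "salary" (length 6)
Number of trigrams = 6 - 3 + 1 = 4
  Position 0: "sal"
  Position 1: "ala"
  Position 2: "lar"
  Position 3: "ary"
Trigrams = "sal", "ala", "lar", "ary"


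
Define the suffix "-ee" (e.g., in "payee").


Suffix: -ee
As in: payee -> pay + -ee
Meaning = one who receives


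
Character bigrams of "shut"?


Word: "shut" (length 4)
Number of bigrams = 4 - 2 + 1 = 3
  Position 0: "sh"
  Position 1: "hu"
  Position 2: "ut"
Bigrams = "sh", "hu", "ut"


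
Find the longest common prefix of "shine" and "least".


Word 1: "shine"
Word 2: "least"
Comparing from start:
  Pos 0: 's' != 'l' (stop)
LCP = "" (length 0)


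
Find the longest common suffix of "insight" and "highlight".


Word 1: "insight"
Word 2: "highlight"
Comparing from end:
  Pos -1: 't' == 't'
  Pos -2: 'h' == 'h'
  Pos -3: 'g' == 'g'
  Pos -4: 'i' == 'i'
  Pos -5: 's' != 'l' (stop)
LCS = "ight" (length 4)


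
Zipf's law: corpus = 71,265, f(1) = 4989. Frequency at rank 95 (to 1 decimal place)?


Zipf's law: f(r) = f(1) / r
f(1) = 4989
f(95) = 4989 / 95
= 52.5 occurrences


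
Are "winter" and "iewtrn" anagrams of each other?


Word 1: "winter" → sorted: einrtw
Word 2: "iewtrn" → sorted: einrtw
Same letters? einrtw == einrtw
Anagram = Yes


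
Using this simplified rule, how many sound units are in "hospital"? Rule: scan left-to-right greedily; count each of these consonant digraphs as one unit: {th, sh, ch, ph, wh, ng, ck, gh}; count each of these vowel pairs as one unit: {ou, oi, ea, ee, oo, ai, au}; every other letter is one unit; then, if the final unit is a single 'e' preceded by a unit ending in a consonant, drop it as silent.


Word: "hospital" (8 letters)
Left-to-right scan:
  [1] 'h' (letter)
  [2] 'o' (letter)
  [3] 's' (letter)
  [4] 'p' (letter)
  [5] 'i' (letter)
  [6] 't' (letter)
  [7] 'a' (letter)
  [8] 'l' (letter)
Units from scan: 8
Sound units = 8 units


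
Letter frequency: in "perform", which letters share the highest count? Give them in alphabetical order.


Word: "perform"
Letter counts:
  'e': 1
  'f': 1
  'm': 1
  'o': 1
  'p': 1
  'r': 2
Maximum count = 2
Most frequent = 'r' (2 times each)


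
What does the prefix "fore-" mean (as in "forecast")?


Prefix: fore-
Example: forecast = fore- + cast
Meaning = before


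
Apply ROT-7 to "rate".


Word: "rate"
Shift: 7
Each letter → (letter + shift) mod 26:
  'r' (17) + 7 = 24 → 'y'
  'a' (0) + 7 = 7 → 'h'
  't' (19) + 7 = 0 → 'a'
  'e' (4) + 7 = 11 → 'l'
Result = "yhal"


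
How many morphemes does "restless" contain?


Word: "restless"
Morphemes: rest / -less
Each morpheme carries meaning
= 2 morphemes


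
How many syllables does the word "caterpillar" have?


Word: "caterpillar"
Syllable breakdown: cat-er-pil-lar
Counting: 4 parts
= 4 syllables


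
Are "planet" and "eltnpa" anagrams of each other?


Word 1: "planet" → sorted: aelnpt
Word 2: "eltnpa" → sorted: aelnpt
Same letters? aelnpt == aelnpt
Anagram = Yes


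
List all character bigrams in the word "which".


Word: "which" (length 5)
Number of bigrams = 5 - 2 + 1 = 4
  Position 0: "wh"
  Position 1: "hi"
  Position 2: "ic"
  Position 3: "ch"
Bigrams = "wh", "hi", "ic", "ch"


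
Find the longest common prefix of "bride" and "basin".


Word 1: "bride"
Word 2: "basin"
Comparing from start:
  Pos 0: 'b' == 'b'
  Pos 1: 'r' != 'a' (stop)
LCP = "b" (length 1)


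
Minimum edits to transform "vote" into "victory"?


Word 1: "vote" (length 4)
Word 2: "victory" (length 7)
One optimal edit sequence (insert/delete/substitute each cost 1):
  1. keep 'v'
  2. insert 'i'  (+1)
  3. insert 'c'  (+1)
  4. insert 't'  (+1)
  5. keep 'o'
  6. substitute 't' -> 'r'  (+1)
  7. substitute 'e' -> 'y'  (+1)
Total edit operations: 5
Edit distance = 5


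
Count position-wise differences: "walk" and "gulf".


Comparing character by character (same length = 4):
  Pos 0: 'w' vs 'g' !=
  Pos 1: 'a' vs 'u' !=
  Pos 2: 'l' vs 'l' =
  Pos 3: 'k' vs 'f' !=
Hamming distance = 3


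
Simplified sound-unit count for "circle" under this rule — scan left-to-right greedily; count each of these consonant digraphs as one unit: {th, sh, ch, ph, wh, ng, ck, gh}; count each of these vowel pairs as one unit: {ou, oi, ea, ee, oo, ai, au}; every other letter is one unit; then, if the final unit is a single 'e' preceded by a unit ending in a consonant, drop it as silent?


Word: "circle" (6 letters)
Left-to-right scan:
  (1) 'c' (letter)
  (2) 'i' (letter)
  (3) 'r' (letter)
  (4) 'c' (letter)
  (5) 'l' (letter)
  (6) 'e' (letter)
Units from scan: 6
Final unit is 'e' after a consonant -> drop as silent (-1)
Sound units = 5 units


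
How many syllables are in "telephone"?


Word: "telephone"
Syllable breakdown: tel · e · phone
Counting: 3 parts
= 3 syllables


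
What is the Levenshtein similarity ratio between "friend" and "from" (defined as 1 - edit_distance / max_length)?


Word 1: "friend" (length 6)
Word 2: "from" (length 4)
One optimal edit sequence:
  1. keep 'f'
  2. keep 'r'
  3. delete 'i'  (+1)
  4. delete 'e'  (+1)
  5. substitute 'n' -> 'o'  (+1)
  6. substitute 'd' -> 'm'  (+1)
Edit distance = 4
Max length = max(6, 4) = 6
Similarity = 1 - 4/6
= 0.3333


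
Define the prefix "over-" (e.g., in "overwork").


Prefix: over-
As in: overwork -> over- + work
Meaning = excessive


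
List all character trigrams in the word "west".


Word: "west" (length 4)
Number of trigrams = 4 - 3 + 1 = 2
  Position 0: "wes"
  Position 1: "est"
Trigrams = "wes", "est"


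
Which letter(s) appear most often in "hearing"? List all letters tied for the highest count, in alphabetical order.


Word: "hearing"
Letter counts:
  'a': 1
  'e': 1
  'g': 1
  'h': 1
  'i': 1
  'n': 1
  'r': 1
Maximum count = 1
Most frequent = 'a', 'e', 'g', 'h', 'i', 'n', 'r' (1 time each)


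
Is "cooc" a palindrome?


Word: "cooc"
Reversed: "cooc"
Forward == Backward? cooc == cooc
Palindrome = Yes


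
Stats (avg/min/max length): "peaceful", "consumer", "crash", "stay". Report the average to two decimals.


Lengths: "peaceful"=8, "consumer"=8, "crash"=5, "stay"=4
Sum = 25, Count = 4
Average = 25/4 = 6.25
= avg=6.25, min=4, max=8


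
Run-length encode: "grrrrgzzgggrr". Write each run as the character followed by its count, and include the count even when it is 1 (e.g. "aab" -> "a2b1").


String: "grrrrgzzgggrr"
Scanning for consecutive runs:
  'g' x 1
  'r' x 4
  'g' x 1
  'z' x 2
  'g' x 3
  'r' x 2
RLE = "g1r4g1z2g3r2"


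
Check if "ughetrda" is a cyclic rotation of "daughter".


Word: "daughter", Candidate: "ughetrda"
Method: check if candidate is substring of word+word
"daughterdaughter" contains "ughetrda"? No
Is rotation = No


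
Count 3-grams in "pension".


Word: "pension" (length 7)
Number of 3-grams = length - 3 + 1 = 7 - 3 + 1
= 5


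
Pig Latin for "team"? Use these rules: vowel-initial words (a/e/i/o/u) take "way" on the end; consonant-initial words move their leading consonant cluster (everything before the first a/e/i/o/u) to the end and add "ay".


Word: "team"
Starts with consonant(s) → move to end, add 'ay'
Consonant cluster: "t"
Pig Latin = "eamtay"


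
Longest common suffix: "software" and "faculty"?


Word 1: "software"
Word 2: "faculty"
Comparing from end:
  Pos -1: 'e' != 'y' (stop)
LCS = "" (length 0)


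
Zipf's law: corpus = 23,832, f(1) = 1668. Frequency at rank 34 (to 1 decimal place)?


Zipf's law: f(r) = f(1) / r
f(1) = 1668
f(34) = 1668 / 34
= 49.1 occurrences


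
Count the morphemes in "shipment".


Word: "shipment"
Morphemes: ship / -ment
Each morpheme carries meaning
= 2 morphemes


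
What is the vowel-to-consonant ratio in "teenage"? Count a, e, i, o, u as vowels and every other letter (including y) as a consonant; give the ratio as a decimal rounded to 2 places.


Word: "teenage"
Vowels (a,e,i,o,u): 4
Consonants: 3
Ratio = 4/3
= 1.33


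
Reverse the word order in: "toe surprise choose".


Original: "toe surprise choose"
Words (1..n): toe | surprise | choose
Reversed (n..1): choose | surprise | toe
Result = "choose surprise toe"


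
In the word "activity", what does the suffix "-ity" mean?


Suffix: -ity
Example: activity (active + -ity, with a spelling change)
Meaning = quality of


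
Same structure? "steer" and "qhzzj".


Pattern of "steer": [0, 1, 2, 2, 3]
Pattern of "qhzzj": [0, 1, 2, 2, 3]
Patterns match
Same pattern = Yes


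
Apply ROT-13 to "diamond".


Word: "diamond"
Shift: 13
Each letter → (letter + shift) mod 26:
  'd' (3) + 13 = 16 → 'q'
  'i' (8) + 13 = 21 → 'v'
  'a' (0) + 13 = 13 → 'n'
  'm' (12) + 13 = 25 → 'z'
  'o' (14) + 13 = 1 → 'b'
  'n' (13) + 13 = 0 → 'a'
  'd' (3) + 13 = 16 → 'q'
Result = "qvnzbaq"


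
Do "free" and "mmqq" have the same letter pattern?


Pattern of "free": [0, 1, 2, 2]
Pattern of "mmqq": [0, 0, 1, 1]
Patterns do not match
Same pattern = No


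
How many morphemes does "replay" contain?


Word: "replay"
Morphemes: re- / play
Each morpheme carries meaning
= 2 morphemes


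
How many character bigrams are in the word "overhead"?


Word: "overhead" (length 8)
Number of 2-grams = length - 2 + 1 = 8 - 2 + 1
= 7


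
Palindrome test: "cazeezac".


Word: "cazeezac"
Reversed: "cazeezac"
Forward == Backward? cazeezac == cazeezac
Palindrome = Yes


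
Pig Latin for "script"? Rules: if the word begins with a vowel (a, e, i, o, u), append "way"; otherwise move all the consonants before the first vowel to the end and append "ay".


Word: "script"
Starts with consonant(s) → move to end, add 'ay'
Consonant cluster: "scr"
Pig Latin = "iptscray"
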